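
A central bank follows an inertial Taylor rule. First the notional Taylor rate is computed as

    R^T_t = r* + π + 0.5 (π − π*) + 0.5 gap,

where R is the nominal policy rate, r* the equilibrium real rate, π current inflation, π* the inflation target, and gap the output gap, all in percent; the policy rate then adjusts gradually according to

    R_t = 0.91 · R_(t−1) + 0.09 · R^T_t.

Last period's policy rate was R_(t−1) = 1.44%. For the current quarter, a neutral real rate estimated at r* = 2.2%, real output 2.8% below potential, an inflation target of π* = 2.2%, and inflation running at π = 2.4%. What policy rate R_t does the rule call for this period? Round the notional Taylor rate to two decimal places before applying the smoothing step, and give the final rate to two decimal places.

1.61%

Output 2.8% below potential → gap = -2.8.
R^T_t = 2.2 + 2.4 + 0.5 × (2.4 − 2.2) + 0.5 × (-2.8)
   = 2.2 + 2.4 + 0.1 − 1.4 = 3.30
R_t = 0.91 × 1.44 + 0.09 × 3.30 = 1.3104 + 0.297 = 1.61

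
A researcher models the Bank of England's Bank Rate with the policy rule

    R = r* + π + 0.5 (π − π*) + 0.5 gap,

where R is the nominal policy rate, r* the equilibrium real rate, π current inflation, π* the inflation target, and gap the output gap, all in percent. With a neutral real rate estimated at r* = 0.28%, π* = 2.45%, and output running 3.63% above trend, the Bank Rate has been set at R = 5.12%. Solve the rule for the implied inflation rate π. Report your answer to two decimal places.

2.83%

Output 3.63% above potential → gap = 3.63.
Collecting π: R = r* + (1 + 0.5) π − 0.5 π* + 0.5 gap
1.5 π = 5.12 − 0.28 + 0.5 × 2.45 − 0.5 × 3.63 = 4.25
π = 4.25 / 1.5 = 2.83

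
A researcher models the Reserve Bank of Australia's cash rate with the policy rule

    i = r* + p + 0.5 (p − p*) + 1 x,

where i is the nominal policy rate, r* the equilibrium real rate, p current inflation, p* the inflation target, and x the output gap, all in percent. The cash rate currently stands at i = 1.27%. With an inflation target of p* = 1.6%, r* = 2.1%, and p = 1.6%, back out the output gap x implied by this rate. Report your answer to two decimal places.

1 x = 1.27 − 2.1 − 1.6 − 0.5 × (1.6 − 1.6) = -2.43
x = -2.43 / 1 = -2.43

-2.43%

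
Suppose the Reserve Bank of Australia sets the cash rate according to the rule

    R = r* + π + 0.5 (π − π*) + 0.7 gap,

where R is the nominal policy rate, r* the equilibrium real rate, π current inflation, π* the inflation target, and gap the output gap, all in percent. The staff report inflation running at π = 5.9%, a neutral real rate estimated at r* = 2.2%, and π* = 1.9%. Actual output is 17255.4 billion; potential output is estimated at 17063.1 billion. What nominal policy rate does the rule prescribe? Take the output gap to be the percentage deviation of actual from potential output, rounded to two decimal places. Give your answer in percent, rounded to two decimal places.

10.89%

Output gap = 100 × (17255.4 − 17063.1) / 17063.1 = 1.13%.
R = 2.20 + 5.90 + 0.5 × (5.90 − 1.90) + 0.7 × 1.13
   = 2.20 + 5.9 + 2 + 0.791 = 10.89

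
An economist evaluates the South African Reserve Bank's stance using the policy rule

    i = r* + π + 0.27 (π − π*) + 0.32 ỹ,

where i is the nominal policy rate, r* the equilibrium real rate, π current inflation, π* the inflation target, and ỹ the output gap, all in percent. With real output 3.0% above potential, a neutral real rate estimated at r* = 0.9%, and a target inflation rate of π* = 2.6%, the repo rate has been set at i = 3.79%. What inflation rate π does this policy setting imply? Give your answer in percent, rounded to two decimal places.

2.07%

Output 3.0% above potential → ỹ = 3.0.
Collecting π: i = r* + (1 + 0.27) π − 0.27 π* + 0.32 ỹ
1.27 π = 3.79 − 0.9 + 0.27 × 2.6 − 0.32 × 3.0 = 2.632
π = 2.632 / 1.27 = 2.07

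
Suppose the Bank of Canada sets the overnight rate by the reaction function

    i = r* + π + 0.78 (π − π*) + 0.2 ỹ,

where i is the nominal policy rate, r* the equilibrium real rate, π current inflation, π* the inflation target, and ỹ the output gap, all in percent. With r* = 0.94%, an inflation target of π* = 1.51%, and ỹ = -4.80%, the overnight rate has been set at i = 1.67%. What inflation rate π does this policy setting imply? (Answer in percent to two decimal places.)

Collecting π: i = r* + (1 + 0.78) π − 0.78 π* + 0.2 ỹ
1.78 π = 1.67 − 0.94 + 0.78 × 1.51 − 0.2 × (-4.80) = 2.8678
π = 2.8678 / 1.78 = 1.61

1.61%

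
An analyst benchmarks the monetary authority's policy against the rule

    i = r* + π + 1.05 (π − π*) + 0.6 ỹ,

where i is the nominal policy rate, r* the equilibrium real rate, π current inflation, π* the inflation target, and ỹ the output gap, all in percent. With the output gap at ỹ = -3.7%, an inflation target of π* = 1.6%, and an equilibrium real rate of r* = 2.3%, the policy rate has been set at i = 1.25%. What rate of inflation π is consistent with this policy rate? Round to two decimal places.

Collecting π: i = r* + (1 + 1.05) π − 1.05 π* + 0.6 ỹ
2.05 π = 1.25 − 2.3 + 1.05 × 1.6 − 0.6 × (-3.7) = 2.85
π = 2.85 / 2.05 = 1.39

1.39%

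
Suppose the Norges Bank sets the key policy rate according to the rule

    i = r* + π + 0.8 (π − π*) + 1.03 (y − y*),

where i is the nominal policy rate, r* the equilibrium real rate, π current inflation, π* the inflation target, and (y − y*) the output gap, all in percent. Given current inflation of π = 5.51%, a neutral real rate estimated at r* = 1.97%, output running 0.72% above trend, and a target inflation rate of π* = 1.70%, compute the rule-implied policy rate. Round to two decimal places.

Output 0.72% above potential → (y − y*) = 0.72.
i = 1.97 + 5.51 + 0.8 × (5.51 − 1.70) + 1.03 × 0.72
   = 1.97 + 5.51 + 3.048 + 0.7416 = 11.27

11.27%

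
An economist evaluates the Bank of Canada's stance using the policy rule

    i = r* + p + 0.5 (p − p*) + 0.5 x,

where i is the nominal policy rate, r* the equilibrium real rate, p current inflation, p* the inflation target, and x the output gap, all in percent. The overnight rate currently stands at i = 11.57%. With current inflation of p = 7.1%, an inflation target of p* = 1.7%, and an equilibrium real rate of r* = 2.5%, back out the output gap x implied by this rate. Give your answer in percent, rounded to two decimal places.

-1.46%

0.5 x = 11.57 − 2.5 − 7.1 − 0.5 × (7.1 − 1.7) = -0.73
x = -0.73 / 0.5 = -1.46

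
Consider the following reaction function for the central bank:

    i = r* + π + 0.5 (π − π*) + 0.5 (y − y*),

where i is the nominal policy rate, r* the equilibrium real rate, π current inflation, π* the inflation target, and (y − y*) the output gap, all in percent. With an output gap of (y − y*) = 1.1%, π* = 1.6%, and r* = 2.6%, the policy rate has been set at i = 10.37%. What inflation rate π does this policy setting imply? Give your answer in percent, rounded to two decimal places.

5.35%

Collecting π: i = r* + (1 + 0.5) π − 0.5 π* + 0.5 (y − y*)
1.5 π = 10.37 − 2.6 + 0.5 × 1.6 − 0.5 × 1.1 = 8.02
π = 8.02 / 1.5 = 5.35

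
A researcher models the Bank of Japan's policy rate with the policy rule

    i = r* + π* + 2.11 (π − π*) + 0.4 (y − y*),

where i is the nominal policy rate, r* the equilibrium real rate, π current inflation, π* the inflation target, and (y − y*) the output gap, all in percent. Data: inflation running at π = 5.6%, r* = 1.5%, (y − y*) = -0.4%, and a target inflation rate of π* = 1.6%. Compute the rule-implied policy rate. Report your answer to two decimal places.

11.38%

i = 1.5 + 1.6 + 2.11 × (5.6 − 1.6) + 0.4 × (-0.4)
   = 1.5 + 1.6 + 8.44 − 0.16 = 11.38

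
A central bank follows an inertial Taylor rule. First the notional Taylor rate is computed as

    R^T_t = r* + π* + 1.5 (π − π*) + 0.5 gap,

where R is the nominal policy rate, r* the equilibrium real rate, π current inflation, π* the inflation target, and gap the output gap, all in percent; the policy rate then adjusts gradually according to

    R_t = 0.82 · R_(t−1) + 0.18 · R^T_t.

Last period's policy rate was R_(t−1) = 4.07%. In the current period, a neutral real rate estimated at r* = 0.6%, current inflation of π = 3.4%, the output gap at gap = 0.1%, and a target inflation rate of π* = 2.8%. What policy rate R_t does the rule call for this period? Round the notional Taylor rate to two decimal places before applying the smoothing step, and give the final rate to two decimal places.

4.12%

R^T_t = 0.6 + 2.8 + 1.5 × (3.4 − 2.8) + 0.5 × 0.1
   = 0.6 + 2.8 + 0.9 + 0.05 = 4.35
R_t = 0.82 × 4.07 + 0.18 × 4.35 = 3.3374 + 0.783 = 4.12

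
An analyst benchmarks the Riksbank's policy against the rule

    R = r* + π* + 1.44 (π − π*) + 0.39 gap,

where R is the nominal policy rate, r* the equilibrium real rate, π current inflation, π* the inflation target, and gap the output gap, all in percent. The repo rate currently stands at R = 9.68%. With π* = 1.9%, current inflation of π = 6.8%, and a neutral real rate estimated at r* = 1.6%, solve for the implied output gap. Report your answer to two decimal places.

0.39 gap = 9.68 − 1.6 − 1.9 − 1.44 × (6.8 − 1.9) = -0.876
gap = -0.876 / 0.39 = -2.25

-2.25%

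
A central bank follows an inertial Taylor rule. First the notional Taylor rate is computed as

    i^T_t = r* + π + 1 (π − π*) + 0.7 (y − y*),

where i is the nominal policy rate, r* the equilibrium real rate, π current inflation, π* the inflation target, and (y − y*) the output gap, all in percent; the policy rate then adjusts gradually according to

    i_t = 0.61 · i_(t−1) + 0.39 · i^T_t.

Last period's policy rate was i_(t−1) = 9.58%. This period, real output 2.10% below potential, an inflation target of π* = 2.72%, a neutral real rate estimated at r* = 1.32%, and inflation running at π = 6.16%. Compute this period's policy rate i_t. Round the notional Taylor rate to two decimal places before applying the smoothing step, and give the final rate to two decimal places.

9.53%

Output 2.10% below potential → (y − y*) = -2.10.
i^T_t = 1.32 + 6.16 + 1 × (6.16 − 2.72) + 0.7 × (-2.10)
   = 1.32 + 6.16 + 3.44 − 1.47 = 9.45
i_t = 0.61 × 9.58 + 0.39 × 9.45 = 5.8438 + 3.6855 = 9.53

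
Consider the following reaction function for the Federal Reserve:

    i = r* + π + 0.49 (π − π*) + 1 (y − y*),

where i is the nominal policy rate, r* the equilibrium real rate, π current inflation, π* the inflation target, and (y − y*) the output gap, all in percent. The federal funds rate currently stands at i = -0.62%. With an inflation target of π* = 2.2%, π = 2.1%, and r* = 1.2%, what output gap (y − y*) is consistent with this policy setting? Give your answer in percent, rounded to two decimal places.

-3.87%

1 (y − y*) = -0.62 − 1.2 − 2.1 − 0.49 × (2.1 − 2.2) = -3.871
(y − y*) = -3.871 / 1 = -3.87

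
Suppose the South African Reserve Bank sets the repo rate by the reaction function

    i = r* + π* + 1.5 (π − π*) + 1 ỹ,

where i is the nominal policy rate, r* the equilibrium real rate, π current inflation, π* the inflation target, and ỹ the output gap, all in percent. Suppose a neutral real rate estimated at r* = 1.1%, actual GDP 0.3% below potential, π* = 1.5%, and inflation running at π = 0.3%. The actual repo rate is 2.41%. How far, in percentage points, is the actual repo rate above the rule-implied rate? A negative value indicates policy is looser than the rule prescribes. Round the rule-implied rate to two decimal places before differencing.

1.91 pp

Output 0.3% below potential → ỹ = -0.3.
i = 1.1 + 1.5 + 1.5 × (0.3 − 1.5) + 1 × (-0.3)
   = 1.1 + 1.5 − 1.8 − 0.3 = 0.50
Deviation = 2.41 − 0.50 = 1.91 pp.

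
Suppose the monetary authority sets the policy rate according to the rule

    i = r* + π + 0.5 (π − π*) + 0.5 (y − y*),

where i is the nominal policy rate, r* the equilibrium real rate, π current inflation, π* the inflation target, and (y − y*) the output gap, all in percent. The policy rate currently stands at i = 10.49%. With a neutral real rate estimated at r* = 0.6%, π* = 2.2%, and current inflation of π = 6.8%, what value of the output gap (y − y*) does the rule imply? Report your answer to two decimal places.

0.5 (y − y*) = 10.49 − 0.6 − 6.8 − 0.5 × (6.8 − 2.2) = 0.79
(y − y*) = 0.79 / 0.5 = 1.58

1.58%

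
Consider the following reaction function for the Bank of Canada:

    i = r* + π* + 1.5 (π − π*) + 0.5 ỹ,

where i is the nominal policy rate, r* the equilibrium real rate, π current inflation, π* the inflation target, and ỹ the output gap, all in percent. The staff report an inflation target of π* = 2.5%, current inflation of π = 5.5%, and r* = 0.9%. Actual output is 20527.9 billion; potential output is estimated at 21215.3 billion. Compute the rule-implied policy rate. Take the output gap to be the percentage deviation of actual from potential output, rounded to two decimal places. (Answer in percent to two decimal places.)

Output gap = 100 × (20527.9 − 21215.3) / 21215.3 = -3.24%.
i = 0.90 + 2.50 + 1.5 × (5.50 − 2.50) + 0.5 × (-3.24)
   = 0.90 + 2.5 + 4.5 − 1.62 = 6.28

6.28%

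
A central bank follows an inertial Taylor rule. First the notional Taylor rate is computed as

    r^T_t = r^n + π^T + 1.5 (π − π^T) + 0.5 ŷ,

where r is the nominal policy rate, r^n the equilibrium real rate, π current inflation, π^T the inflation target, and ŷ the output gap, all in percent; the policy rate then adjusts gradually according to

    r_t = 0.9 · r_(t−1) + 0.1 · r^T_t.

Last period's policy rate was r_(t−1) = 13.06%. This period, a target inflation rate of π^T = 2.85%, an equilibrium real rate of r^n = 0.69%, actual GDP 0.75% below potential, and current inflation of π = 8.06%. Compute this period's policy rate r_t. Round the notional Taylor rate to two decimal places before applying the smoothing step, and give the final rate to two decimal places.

12.85%

Output 0.75% below potential → ŷ = -0.75.
r^T_t = 0.69 + 2.85 + 1.5 × (8.06 − 2.85) + 0.5 × (-0.75)
   = 0.69 + 2.85 + 7.815 − 0.375 = 10.98
r_t = 0.9 × 13.06 + 0.1 × 10.98 = 11.754 + 1.098 = 12.85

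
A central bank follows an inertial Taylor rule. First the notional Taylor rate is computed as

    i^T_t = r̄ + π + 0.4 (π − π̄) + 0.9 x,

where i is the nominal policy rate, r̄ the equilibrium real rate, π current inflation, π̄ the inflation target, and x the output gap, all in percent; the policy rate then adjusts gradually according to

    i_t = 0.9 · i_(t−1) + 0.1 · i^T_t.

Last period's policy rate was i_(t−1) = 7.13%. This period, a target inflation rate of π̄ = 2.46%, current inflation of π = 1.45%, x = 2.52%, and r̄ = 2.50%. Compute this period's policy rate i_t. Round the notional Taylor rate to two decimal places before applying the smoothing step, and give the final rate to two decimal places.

i^T_t = 2.50 + 1.45 + 0.4 × (1.45 − 2.46) + 0.9 × 2.52
   = 2.50 + 1.45 − 0.404 + 2.268 = 5.81
i_t = 0.9 × 7.13 + 0.1 × 5.81 = 6.417 + 0.581 = 7.00

7.00%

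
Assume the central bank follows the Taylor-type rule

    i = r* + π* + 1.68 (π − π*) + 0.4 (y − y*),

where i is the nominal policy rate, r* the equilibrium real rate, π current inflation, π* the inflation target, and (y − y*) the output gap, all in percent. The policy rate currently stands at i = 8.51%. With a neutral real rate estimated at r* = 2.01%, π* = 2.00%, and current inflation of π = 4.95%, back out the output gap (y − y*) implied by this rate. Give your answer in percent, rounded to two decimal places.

-1.14%

0.4 (y − y*) = 8.51 − 2.01 − 2.00 − 1.68 × (4.95 − 2.00) = -0.456
(y − y*) = -0.456 / 0.4 = -1.14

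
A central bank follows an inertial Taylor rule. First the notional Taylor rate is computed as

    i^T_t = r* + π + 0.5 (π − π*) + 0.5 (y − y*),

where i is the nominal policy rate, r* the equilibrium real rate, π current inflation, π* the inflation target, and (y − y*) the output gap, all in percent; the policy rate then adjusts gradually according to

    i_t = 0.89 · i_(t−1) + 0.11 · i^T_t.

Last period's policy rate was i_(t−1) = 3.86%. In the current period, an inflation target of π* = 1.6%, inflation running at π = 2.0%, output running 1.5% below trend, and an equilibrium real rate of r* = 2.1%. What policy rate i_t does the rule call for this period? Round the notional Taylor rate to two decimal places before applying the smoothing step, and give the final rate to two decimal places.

3.83%

Output 1.5% below potential → (y − y*) = -1.5.
i^T_t = 2.1 + 2.0 + 0.5 × (2.0 − 1.6) + 0.5 × (-1.5)
   = 2.1 + 2 + 0.2 − 0.75 = 3.55
i_t = 0.89 × 3.86 + 0.11 × 3.55 = 3.4354 + 0.3905 = 3.83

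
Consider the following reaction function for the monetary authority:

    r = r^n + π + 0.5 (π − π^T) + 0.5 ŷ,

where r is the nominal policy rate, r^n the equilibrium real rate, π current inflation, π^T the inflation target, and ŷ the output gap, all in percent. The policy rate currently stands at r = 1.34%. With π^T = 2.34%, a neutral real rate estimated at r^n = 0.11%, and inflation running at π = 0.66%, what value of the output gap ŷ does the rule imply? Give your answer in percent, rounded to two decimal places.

0.5 ŷ = 1.34 − 0.11 − 0.66 − 0.5 × (0.66 − 2.34) = 1.41
ŷ = 1.41 / 0.5 = 2.82

2.82%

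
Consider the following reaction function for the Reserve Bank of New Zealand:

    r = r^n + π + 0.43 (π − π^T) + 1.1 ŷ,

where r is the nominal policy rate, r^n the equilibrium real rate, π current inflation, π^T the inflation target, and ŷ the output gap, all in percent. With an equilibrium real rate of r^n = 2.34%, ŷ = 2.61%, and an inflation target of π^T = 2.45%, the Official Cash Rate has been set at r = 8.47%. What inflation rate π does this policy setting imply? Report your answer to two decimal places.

Collecting π: r = r^n + (1 + 0.43) π − 0.43 π^T + 1.1 ŷ
1.43 π = 8.47 − 2.34 + 0.43 × 2.45 − 1.1 × 2.61 = 4.3125
π = 4.3125 / 1.43 = 3.02

3.02%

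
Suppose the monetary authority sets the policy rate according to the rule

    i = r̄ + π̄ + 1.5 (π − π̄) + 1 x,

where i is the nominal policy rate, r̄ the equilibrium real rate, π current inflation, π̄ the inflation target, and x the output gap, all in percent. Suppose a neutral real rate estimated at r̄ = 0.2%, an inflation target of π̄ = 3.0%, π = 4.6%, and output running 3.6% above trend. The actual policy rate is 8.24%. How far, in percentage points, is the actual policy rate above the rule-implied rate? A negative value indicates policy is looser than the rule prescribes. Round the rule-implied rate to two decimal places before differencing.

-0.96 pp

Output 3.6% above potential → x = 3.6.
i = 0.2 + 3.0 + 1.5 × (4.6 − 3.0) + 1 × 3.6
   = 0.2 + 3 + 2.4 + 3.6 = 9.20
Deviation = 8.24 − 9.20 = -0.96 pp.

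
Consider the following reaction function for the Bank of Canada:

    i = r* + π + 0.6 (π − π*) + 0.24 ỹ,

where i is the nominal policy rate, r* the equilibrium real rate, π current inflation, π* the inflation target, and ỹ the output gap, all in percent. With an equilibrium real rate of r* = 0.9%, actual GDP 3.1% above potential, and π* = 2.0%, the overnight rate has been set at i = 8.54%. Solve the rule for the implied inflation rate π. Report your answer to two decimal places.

Output 3.1% above potential → ỹ = 3.1.
Collecting π: i = r* + (1 + 0.6) π − 0.6 π* + 0.24 ỹ
1.6 π = 8.54 − 0.9 + 0.6 × 2.0 − 0.24 × 3.1 = 8.096
π = 8.096 / 1.6 = 5.06

5.06%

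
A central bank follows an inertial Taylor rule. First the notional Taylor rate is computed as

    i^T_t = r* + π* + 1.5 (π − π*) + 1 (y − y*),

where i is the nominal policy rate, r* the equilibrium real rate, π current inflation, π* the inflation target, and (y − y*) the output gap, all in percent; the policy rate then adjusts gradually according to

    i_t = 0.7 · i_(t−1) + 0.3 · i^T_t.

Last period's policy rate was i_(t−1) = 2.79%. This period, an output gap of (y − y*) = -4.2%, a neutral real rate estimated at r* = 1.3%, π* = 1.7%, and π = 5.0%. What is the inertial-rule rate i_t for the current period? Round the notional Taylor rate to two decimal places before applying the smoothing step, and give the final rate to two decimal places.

i^T_t = 1.3 + 1.7 + 1.5 × (5.0 − 1.7) + 1 × (-4.2)
   = 1.3 + 1.7 + 4.95 − 4.2 = 3.75
i_t = 0.7 × 2.79 + 0.3 × 3.75 = 1.953 + 1.125 = 3.08

3.08%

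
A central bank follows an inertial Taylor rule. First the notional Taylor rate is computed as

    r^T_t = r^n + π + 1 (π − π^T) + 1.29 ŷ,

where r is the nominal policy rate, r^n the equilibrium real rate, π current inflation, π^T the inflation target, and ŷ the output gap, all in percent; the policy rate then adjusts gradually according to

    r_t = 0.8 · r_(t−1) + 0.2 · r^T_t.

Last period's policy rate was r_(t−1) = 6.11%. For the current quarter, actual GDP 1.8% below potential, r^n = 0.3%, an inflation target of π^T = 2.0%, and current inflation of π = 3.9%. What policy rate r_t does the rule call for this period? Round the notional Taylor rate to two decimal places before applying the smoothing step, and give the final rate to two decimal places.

Output 1.8% below potential → ŷ = -1.8.
r^T_t = 0.3 + 3.9 + 1 × (3.9 − 2.0) + 1.29 × (-1.8)
   = 0.3 + 3.9 + 1.9 − 2.322 = 3.78
r_t = 0.8 × 6.11 + 0.2 × 3.78 = 4.888 + 0.756 = 5.64

5.64%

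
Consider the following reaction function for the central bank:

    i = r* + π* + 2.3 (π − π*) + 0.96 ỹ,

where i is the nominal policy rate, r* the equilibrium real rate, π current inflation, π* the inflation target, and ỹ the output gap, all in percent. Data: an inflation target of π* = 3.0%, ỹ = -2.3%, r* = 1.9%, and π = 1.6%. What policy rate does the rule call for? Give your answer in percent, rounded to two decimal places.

-0.53%

i = 1.9 + 3.0 + 2.3 × (1.6 − 3.0) + 0.96 × (-2.3)
   = 1.9 + 3 − 3.22 − 2.208 = -0.53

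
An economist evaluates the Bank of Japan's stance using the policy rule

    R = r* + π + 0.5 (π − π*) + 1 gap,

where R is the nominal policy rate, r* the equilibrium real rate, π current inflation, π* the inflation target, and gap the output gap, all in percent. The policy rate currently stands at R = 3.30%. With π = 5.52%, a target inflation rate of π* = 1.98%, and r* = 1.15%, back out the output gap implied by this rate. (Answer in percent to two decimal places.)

-5.14%

1 gap = 3.30 − 1.15 − 5.52 − 0.5 × (5.52 − 1.98) = -5.14
gap = -5.14 / 1 = -5.14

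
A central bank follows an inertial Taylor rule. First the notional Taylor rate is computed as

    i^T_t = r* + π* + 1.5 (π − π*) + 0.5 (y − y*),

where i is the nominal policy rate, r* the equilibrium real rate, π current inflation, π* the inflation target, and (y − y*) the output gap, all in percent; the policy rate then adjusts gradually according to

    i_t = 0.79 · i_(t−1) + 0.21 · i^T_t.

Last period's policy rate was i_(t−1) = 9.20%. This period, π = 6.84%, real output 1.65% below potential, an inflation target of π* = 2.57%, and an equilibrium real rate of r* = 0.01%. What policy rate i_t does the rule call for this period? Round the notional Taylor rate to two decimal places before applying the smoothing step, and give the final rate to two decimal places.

Output 1.65% below potential → (y − y*) = -1.65.
i^T_t = 0.01 + 2.57 + 1.5 × (6.84 − 2.57) + 0.5 × (-1.65)
   = 0.01 + 2.57 + 6.405 − 0.825 = 8.16
i_t = 0.79 × 9.20 + 0.21 × 8.16 = 7.268 + 1.7136 = 8.98

8.98%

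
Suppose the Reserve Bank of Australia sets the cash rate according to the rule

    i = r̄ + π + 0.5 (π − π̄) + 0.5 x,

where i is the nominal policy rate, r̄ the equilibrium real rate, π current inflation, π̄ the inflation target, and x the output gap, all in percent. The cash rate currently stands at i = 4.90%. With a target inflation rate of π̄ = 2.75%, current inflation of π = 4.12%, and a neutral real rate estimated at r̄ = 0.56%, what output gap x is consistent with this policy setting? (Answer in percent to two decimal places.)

-0.93%

0.5 x = 4.90 − 0.56 − 4.12 − 0.5 × (4.12 − 2.75) = -0.465
x = -0.465 / 0.5 = -0.93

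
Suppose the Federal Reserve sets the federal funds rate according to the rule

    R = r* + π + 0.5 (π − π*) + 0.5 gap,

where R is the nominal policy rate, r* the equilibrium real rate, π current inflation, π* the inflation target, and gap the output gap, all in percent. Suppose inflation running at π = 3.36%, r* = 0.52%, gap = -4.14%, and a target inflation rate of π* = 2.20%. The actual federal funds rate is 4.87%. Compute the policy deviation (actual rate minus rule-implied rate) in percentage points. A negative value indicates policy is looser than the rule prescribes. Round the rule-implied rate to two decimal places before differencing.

2.48 pp

R = 0.52 + 3.36 + 0.5 × (3.36 − 2.20) + 0.5 × (-4.14)
   = 0.52 + 3.36 + 0.58 − 2.07 = 2.39
Deviation = 4.87 − 2.39 = 2.48 pp.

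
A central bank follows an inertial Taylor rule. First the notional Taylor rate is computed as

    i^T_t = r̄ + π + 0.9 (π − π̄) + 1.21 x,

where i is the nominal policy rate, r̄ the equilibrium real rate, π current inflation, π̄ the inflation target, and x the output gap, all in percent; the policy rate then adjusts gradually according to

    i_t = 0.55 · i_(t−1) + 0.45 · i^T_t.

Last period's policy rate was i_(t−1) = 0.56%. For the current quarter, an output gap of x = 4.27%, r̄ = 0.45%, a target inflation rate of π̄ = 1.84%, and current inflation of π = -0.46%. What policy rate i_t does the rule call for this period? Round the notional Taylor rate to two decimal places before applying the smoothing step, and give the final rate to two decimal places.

1.70%

i^T_t = 0.45 + (-0.46) + 0.9 × (-0.46 − 1.84) + 1.21 × 4.27
   = 0.45 − 0.46 − 2.07 + 5.1667 = 3.09
i_t = 0.55 × 0.56 + 0.45 × 3.09 = 0.308 + 1.3905 = 1.70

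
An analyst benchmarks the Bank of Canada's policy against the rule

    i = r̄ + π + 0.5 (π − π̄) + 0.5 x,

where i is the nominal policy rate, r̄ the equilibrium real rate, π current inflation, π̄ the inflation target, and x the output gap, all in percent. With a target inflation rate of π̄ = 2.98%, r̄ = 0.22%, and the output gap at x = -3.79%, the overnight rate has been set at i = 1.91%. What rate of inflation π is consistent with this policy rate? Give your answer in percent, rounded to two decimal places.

Collecting π: i = r̄ + (1 + 0.5) π − 0.5 π̄ + 0.5 x
1.5 π = 1.91 − 0.22 + 0.5 × 2.98 − 0.5 × (-3.79) = 5.075
π = 5.075 / 1.5 = 3.38

3.38%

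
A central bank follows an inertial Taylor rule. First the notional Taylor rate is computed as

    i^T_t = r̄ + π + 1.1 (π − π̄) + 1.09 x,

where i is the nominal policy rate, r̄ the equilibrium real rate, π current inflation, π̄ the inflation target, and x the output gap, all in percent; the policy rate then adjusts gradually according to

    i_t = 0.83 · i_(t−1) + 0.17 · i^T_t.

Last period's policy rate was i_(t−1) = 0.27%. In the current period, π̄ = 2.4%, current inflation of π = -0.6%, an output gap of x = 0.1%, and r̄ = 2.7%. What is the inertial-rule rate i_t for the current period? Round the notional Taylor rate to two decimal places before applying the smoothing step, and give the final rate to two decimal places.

i^T_t = 2.7 + (-0.6) + 1.1 × (-0.6 − 2.4) + 1.09 × 0.1
   = 2.7 − 0.6 − 3.3 + 0.109 = -1.09
i_t = 0.83 × 0.27 + 0.17 × (-1.09) = 0.2241 − 0.1853 = 0.04

0.04%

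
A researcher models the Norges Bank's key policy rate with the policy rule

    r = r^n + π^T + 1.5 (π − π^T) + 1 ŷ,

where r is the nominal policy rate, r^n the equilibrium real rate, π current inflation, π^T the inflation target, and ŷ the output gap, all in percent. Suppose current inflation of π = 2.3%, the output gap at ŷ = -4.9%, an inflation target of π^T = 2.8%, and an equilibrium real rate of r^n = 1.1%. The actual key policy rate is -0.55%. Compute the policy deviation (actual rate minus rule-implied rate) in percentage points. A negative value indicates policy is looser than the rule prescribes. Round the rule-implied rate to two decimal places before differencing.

1.20 pp

r = 1.1 + 2.8 + 1.5 × (2.3 − 2.8) + 1 × (-4.9)
   = 1.1 + 2.8 − 0.75 − 4.9 = -1.75
Deviation = -0.55 − (-1.75) = 1.20 pp.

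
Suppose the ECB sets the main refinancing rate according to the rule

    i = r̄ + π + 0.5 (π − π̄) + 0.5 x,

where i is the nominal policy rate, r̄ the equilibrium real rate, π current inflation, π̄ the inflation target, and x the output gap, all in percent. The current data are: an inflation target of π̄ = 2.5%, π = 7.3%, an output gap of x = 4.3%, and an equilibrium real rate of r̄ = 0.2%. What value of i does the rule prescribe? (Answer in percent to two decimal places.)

12.05%

i = 0.2 + 7.3 + 0.5 × (7.3 − 2.5) + 0.5 × 4.3
   = 0.2 + 7.3 + 2.4 + 2.15 = 12.05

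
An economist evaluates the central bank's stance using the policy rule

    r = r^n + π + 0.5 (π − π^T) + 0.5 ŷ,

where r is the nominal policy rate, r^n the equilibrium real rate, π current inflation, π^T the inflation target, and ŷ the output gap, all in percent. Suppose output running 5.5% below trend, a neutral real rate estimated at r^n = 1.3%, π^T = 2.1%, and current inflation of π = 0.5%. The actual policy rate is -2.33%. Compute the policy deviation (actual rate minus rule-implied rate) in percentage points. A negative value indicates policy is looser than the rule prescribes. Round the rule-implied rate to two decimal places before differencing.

-0.58 pp

Output 5.5% below potential → ŷ = -5.5.
r = 1.3 + 0.5 + 0.5 × (0.5 − 2.1) + 0.5 × (-5.5)
   = 1.3 + 0.5 − 0.8 − 2.75 = -1.75
Deviation = -2.33 − (-1.75) = -0.58 pp.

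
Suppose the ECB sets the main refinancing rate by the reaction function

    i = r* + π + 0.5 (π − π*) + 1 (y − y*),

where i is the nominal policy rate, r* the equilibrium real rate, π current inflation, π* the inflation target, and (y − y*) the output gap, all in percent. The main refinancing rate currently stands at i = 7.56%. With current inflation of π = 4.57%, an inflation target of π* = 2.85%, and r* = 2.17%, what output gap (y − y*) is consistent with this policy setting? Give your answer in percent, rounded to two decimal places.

-0.04%

1 (y − y*) = 7.56 − 2.17 − 4.57 − 0.5 × (4.57 − 2.85) = -0.04
(y − y*) = -0.04 / 1 = -0.04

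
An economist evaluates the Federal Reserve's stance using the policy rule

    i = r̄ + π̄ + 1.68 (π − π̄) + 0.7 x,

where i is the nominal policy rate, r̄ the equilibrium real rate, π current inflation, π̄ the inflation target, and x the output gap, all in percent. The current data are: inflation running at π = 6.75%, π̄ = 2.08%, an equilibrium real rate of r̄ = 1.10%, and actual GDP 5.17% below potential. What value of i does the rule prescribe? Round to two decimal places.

7.41%

Output 5.17% below potential → x = -5.17.
i = 1.10 + 2.08 + 1.68 × (6.75 − 2.08) + 0.7 × (-5.17)
   = 1.10 + 2.08 + 7.8456 − 3.619 = 7.41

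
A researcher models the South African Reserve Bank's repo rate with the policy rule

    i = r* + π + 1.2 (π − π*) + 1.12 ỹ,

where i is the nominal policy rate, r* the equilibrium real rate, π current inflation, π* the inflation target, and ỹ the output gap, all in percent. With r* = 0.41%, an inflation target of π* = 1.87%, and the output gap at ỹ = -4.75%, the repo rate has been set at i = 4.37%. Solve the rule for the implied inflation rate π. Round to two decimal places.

5.24%

Collecting π: i = r* + (1 + 1.2) π − 1.2 π* + 1.12 ỹ
2.2 π = 4.37 − 0.41 + 1.2 × 1.87 − 1.12 × (-4.75) = 11.524
π = 11.524 / 2.2 = 5.24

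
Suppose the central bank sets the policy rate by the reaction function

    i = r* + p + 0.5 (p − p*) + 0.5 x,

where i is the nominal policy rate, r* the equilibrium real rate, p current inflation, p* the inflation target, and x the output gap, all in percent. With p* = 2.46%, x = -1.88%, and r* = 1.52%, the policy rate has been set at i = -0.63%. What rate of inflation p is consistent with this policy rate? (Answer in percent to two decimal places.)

Collecting p: i = r* + (1 + 0.5) p − 0.5 p* + 0.5 x
1.5 p = -0.63 − 1.52 + 0.5 × 2.46 − 0.5 × (-1.88) = 0.02
p = 0.02 / 1.5 = 0.01

0.01%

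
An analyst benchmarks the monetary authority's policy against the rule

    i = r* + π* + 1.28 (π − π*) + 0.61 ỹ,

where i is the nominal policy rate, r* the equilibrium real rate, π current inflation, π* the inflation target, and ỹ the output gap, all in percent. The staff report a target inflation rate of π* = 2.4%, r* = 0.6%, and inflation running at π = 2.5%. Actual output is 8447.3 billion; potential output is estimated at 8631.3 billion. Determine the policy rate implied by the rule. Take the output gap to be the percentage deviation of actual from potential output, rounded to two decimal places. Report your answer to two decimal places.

1.83%

Output gap = 100 × (8447.3 − 8631.3) / 8631.3 = -2.13%.
i = 0.60 + 2.40 + 1.28 × (2.50 − 2.40) + 0.61 × (-2.13)
   = 0.60 + 2.4 + 0.128 − 1.2993 = 1.83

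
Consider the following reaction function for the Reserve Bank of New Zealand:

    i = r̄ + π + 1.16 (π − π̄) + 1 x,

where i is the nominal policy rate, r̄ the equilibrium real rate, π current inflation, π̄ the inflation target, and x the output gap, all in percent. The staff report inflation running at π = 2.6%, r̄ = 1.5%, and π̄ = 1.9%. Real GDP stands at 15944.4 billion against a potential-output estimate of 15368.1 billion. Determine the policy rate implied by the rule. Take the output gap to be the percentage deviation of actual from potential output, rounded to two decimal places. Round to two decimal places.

Output gap = 100 × (15944.4 − 15368.1) / 15368.1 = 3.75%.
i = 1.50 + 2.60 + 1.16 × (2.60 − 1.90) + 1 × 3.75
   = 1.50 + 2.6 + 0.812 + 3.75 = 8.66

8.66%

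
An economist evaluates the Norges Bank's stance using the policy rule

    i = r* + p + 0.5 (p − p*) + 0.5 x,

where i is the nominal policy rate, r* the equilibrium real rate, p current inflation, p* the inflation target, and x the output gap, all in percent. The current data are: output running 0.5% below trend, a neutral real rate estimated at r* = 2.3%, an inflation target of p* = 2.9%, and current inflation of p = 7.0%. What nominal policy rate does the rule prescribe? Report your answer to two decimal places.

11.10%

Output 0.5% below potential → x = -0.5.
i = 2.3 + 7.0 + 0.5 × (7.0 − 2.9) + 0.5 × (-0.5)
   = 2.3 + 7 + 2.05 − 0.25 = 11.10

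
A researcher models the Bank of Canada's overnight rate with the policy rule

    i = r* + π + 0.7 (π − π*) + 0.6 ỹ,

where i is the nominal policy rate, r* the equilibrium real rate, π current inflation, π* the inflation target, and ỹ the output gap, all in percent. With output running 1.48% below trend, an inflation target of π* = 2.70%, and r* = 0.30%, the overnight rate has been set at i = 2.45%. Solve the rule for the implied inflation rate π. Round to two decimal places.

Output 1.48% below potential → ỹ = -1.48.
Collecting π: i = r* + (1 + 0.7) π − 0.7 π* + 0.6 ỹ
1.7 π = 2.45 − 0.30 + 0.7 × 2.70 − 0.6 × (-1.48) = 4.928
π = 4.928 / 1.7 = 2.90

2.90%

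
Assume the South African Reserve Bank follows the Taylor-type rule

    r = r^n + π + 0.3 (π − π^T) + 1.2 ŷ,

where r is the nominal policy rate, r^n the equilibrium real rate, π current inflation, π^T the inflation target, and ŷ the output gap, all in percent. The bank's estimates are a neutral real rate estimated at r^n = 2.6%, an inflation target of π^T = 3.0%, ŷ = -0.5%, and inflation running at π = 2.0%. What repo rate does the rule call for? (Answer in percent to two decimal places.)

3.70%

r = 2.6 + 2.0 + 0.3 × (2.0 − 3.0) + 1.2 × (-0.5)
   = 2.6 + 2 − 0.3 − 0.6 = 3.70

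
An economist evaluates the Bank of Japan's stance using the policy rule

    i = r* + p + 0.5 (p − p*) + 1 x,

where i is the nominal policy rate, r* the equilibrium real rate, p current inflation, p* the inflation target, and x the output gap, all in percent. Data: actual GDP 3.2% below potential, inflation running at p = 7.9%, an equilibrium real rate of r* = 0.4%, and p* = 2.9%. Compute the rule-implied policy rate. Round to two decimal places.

7.60%

Output 3.2% below potential → x = -3.2.
i = 0.4 + 7.9 + 0.5 × (7.9 − 2.9) + 1 × (-3.2)
   = 0.4 + 7.9 + 2.5 − 3.2 = 7.60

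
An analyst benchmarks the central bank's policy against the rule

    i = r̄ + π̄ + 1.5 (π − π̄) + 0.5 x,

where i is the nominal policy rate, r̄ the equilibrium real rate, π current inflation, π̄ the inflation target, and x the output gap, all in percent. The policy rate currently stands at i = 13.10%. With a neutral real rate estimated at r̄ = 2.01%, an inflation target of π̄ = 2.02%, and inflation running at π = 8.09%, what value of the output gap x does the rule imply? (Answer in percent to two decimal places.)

-0.07%

0.5 x = 13.10 − 2.01 − 2.02 − 1.5 × (8.09 − 2.02) = -0.035
x = -0.035 / 0.5 = -0.07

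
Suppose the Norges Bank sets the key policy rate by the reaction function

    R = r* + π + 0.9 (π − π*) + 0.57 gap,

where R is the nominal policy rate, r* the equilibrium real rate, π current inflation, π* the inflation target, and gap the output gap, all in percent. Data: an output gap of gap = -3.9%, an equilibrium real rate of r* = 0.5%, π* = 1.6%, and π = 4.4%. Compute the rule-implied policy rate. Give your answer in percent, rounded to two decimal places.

5.20%

R = 0.5 + 4.4 + 0.9 × (4.4 − 1.6) + 0.57 × (-3.9)
   = 0.5 + 4.4 + 2.52 − 2.223 = 5.20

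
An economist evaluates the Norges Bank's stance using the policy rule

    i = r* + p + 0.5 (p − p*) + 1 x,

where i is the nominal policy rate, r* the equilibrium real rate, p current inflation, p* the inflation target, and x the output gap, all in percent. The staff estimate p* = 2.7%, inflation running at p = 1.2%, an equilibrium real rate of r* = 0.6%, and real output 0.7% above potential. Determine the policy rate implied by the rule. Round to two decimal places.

1.75%

Output 0.7% above potential → x = 0.7.
i = 0.6 + 1.2 + 0.5 × (1.2 − 2.7) + 1 × 0.7
   = 0.6 + 1.2 − 0.75 + 0.7 = 1.75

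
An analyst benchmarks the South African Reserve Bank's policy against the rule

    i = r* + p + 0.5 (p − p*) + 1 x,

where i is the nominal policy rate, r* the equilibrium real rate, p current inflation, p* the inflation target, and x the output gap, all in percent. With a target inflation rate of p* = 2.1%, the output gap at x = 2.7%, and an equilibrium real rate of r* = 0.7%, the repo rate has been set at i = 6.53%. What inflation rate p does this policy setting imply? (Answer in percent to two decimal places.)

2.79%

Collecting p: i = r* + (1 + 0.5) p − 0.5 p* + 1 x
1.5 p = 6.53 − 0.7 + 0.5 × 2.1 − 1 × 2.7 = 4.18
p = 4.18 / 1.5 = 2.79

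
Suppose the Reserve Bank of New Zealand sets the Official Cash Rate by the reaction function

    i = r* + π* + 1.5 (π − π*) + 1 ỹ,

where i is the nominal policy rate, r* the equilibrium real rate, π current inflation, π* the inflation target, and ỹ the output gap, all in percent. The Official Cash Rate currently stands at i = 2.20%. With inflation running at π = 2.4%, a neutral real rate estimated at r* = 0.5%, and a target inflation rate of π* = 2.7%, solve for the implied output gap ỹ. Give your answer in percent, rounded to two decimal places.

-0.55%

1 ỹ = 2.20 − 0.5 − 2.7 − 1.5 × (2.4 − 2.7) = -0.55
ỹ = -0.55 / 1 = -0.55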